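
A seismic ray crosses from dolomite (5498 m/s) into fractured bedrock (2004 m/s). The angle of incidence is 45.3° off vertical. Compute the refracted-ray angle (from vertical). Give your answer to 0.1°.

sin θ₁/V₁ = sin θ₂/V₂ ⇒ sin θ₂ = 2004·sin 45.3°/5498 = 2004·0.7108/5498 = 0.2591.
θ₂ = sin⁻¹(0.2591) = 15.02° (from vertical).

15.0°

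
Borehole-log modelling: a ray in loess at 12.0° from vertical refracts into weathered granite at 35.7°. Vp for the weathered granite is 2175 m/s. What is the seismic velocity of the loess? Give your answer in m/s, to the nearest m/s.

775 m/s

Snell's law: sin 12.0°/V₁ = sin 35.7°/V₂.
V₁ = V₂·sin 12.0°/sin 35.7° = 2175 × 0.3563 = 774.94 m/s.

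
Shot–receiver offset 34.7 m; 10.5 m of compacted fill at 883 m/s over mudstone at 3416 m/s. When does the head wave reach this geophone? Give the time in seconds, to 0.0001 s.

0.0331 s

t = x/V₂ + 2h·√(V₂²−V₁²)/(V₁V₂).
√(V₂²−V₁²) = √(3416²−883²) = 3299.9 m/s; delay term = 2·10.5·3299.9/(883·3416) = 0.02297 s.
t = 34.7/3416 + 0.02297 = 0.03313 s.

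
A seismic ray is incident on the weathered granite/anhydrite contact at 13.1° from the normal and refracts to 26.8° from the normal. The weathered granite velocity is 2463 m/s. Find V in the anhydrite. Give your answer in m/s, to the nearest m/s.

4900 m/s

Snell's law: sin 13.1°/V₁ = sin 26.8°/V₂.
V₂ = V₁·sin 26.8°/sin 13.1° = 2463 × 1.9893 = 4899.65 m/s.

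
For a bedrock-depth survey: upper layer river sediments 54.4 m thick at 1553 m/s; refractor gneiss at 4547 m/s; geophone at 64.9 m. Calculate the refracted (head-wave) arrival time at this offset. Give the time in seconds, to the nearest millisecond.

θ_c = arcsin(V₁/V₂) = arcsin(1553/4547) = 19.97°, cos θ_c = 0.9399.
Intercept time tᵢ = 2h cos θ_c / V₁ = 2·54.4·0.9399/1553 = 0.06585 s.
t = x/V₂ + tᵢ = 64.9/4547 + 0.06585 = 0.08012 s.

0.080 s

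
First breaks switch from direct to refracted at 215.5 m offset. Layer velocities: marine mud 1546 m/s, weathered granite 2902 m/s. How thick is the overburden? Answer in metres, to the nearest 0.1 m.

59.5 m

x_cross = 2h·√((V₂+V₁)/(V₂−V₁)) → h = x_cross / (2·√((V₂+V₁)/(V₂−V₁))).
√((V₂+V₁)/(V₂−V₁)) = √((2902+1546)/(2902−1546)) = 1.8111.
h = 215.5 / (2·1.8111) = 59.49 m.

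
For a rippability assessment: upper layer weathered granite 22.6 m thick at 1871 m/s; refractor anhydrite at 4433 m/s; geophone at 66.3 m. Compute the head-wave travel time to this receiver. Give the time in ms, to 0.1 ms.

36.9 ms

t = x/V₂ + 2h·√(V₂²−V₁²)/(V₁V₂).
√(V₂²−V₁²) = √(4433²−1871²) = 4018.8 m/s; delay term = 2·22.6·4018.8/(1871·4433) = 0.02190 s.
t = 66.3/4433 + 0.02190 = 0.03686 s.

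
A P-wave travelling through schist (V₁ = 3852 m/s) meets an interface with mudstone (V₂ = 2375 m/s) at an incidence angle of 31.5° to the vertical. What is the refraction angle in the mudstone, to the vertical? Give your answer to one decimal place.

sin θ₁/V₁ = sin θ₂/V₂ ⇒ sin θ₂ = 2375·sin 31.5°/3852 = 2375·0.5225/3852 = 0.3222.
θ₂ = arcsin 0.3222 = 18.79° from the normal.

18.8°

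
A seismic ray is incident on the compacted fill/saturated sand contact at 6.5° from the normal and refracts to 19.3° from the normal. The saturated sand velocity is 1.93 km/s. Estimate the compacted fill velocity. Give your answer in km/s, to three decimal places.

Snell's law: sin 6.5°/V₁ = sin 19.3°/V₂.
V₁ = V₂·sin 6.5°/sin 19.3° = 1.93 × 0.3425 = 0.661 km/s.

0.661 km/s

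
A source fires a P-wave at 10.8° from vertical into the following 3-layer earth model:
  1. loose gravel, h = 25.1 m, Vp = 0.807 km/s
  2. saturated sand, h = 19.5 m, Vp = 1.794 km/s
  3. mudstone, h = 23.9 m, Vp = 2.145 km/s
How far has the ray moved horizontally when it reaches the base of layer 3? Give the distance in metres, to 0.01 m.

27.45 m

p = sin θ₁/V₁ = sin 10.8°/0.807 = 2.3219e-01 s/km is conserved through the stack.
Layer 1: θ = 10.80°; offset = 25.1·tan 10.80° = 4.7881 m.
Layer 2: sin θ = p·1.794 = 0.4166 → θ = 24.62°; offset = 19.5·tan 24.62° = 8.9350 m.
Layer 3: sin θ = p·2.145 = 0.4981 → θ = 29.87°; offset = 23.9·tan 29.87° = 13.7274 m.
Summing the layer offsets gives 27.4504 m.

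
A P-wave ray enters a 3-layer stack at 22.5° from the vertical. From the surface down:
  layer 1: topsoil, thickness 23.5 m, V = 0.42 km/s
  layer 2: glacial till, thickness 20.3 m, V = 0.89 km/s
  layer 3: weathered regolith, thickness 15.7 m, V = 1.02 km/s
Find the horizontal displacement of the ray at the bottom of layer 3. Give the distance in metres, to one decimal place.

77.4 m

Ray parameter p = sin 22.5° / 0.42 km/s = 9.1115e-01 s/km.
Layer 1: θ = 22.50°; offset = 23.5·tan 22.50° = 9.734 m.
Layer 2: sin θ = p·0.89 = 0.8109 → θ = 54.19°; offset = 20.3·tan 54.19° = 28.133 m.
Layer 3: sin θ = p·1.02 = 0.9294 → θ = 68.34°; offset = 15.7·tan 68.34° = 39.528 m.
Total horizontal offset = 77.394 m.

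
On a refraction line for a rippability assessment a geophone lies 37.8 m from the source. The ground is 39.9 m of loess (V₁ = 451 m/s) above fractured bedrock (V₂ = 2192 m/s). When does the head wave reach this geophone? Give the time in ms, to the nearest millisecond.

θ_c = arcsin(V₁/V₂) = arcsin(451/2192) = 11.87°, cos θ_c = 0.9786.
Intercept time tᵢ = 2h cos θ_c / V₁ = 2·39.9·0.9786/451 = 0.17315 s.
t = x/V₂ + tᵢ = 37.8/2192 + 0.17315 = 0.19040 s.

190 ms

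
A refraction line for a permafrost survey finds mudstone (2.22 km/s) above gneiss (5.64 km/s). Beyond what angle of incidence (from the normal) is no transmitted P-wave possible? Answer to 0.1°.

23.2°

Critical incidence: sin θ_c = V₁/V₂ = 2.22/5.64 = 0.3936.
θ_c = arcsin 0.3936 = 23.18°.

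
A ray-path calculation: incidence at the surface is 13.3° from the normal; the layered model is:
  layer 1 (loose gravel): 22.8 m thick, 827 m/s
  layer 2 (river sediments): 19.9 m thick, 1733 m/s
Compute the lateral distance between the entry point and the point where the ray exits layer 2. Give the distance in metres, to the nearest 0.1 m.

p = sin θ₁/V₁ = sin 13.3°/827 = 2.7817e-04 s/m is conserved through the stack.
Layer 1: θ = 13.30°; offset = 22.8·tan 13.30° = 5.390 m.
Layer 2: sin θ = p·1733 = 0.4821 → θ = 28.82°; offset = 19.9·tan 28.82° = 10.950 m.
Σ offsets = 16.339 m.

16.3 m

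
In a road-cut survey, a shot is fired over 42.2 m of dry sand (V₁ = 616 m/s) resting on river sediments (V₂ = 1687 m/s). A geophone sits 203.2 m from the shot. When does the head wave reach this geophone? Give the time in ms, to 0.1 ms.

248.0 ms

t = x/V₂ + 2h·√(V₂²−V₁²)/(V₁V₂).
√(V₂²−V₁²) = √(1687²−616²) = 1570.5 m/s; delay term = 2·42.2·1570.5/(616·1687) = 0.12755 s.
t = 203.2/1687 + 0.12755 = 0.24800 s.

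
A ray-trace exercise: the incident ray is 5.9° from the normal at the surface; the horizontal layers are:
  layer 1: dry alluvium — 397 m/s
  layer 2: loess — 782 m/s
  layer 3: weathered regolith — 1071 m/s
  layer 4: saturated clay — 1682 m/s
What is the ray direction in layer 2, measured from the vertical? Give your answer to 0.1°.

11.7°

Ray parameter p = sin 5.9° / 397 = 2.5892e-04 s/m.
sin θ_2 = p·V_2 = 2.5892e-04 × 782 = 0.2025.
θ_2 = arcsin 0.2025 = 11.68°.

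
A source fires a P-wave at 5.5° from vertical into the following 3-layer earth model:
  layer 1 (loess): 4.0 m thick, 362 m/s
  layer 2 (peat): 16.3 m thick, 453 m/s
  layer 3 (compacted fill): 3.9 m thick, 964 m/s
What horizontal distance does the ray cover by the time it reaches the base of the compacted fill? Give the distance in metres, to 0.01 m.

3.38 m

Ray parameter p = sin 5.5° / 362 m/s = 2.6477e-04 s/m.
Layer 1: θ = 5.50°; offset = 4.0·tan 5.50° = 0.3852 m.
Layer 2: sin θ = p·453 = 0.1199 → θ = 6.89°; offset = 16.3·tan 6.89° = 1.9692 m.
Layer 3: sin θ = p·964 = 0.2552 → θ = 14.79°; offset = 3.9·tan 14.79° = 1.0295 m.
Total horizontal offset = 3.3839 m.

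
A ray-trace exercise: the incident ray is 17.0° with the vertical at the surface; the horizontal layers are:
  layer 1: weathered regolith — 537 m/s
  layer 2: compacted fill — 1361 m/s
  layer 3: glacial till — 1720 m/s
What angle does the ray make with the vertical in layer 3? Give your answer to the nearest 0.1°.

69.5°

Ray parameter p = sin 17.0° / 537 = 5.4445e-04 s/m.
sin θ_3 = p·V_3 = 5.4445e-04 × 1720 = 0.9365.
θ_3 = 69.47° from the vertical.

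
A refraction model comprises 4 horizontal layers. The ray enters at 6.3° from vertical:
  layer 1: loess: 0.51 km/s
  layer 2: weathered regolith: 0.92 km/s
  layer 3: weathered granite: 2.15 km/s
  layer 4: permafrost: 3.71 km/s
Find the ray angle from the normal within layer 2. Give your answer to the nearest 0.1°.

11.4°

Ray parameter p = sin 6.3° / 0.51 = 2.1517e-01 s/km.
sin θ_2 = p·V_2 = 2.1517e-01 × 0.92 = 0.1980.
θ_2 = 11.42° from the vertical.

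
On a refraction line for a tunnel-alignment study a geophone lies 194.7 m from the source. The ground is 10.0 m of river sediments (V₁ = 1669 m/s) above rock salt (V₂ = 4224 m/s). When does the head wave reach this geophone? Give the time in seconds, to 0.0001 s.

t = x/V₂ + 2h·√(V₂²−V₁²)/(V₁V₂).
√(V₂²−V₁²) = √(4224²−1669²) = 3880.3 m/s; delay term = 2·10.0·3880.3/(1669·4224) = 0.01101 s.
t = 194.7/4224 + 0.01101 = 0.05710 s.

0.0571 s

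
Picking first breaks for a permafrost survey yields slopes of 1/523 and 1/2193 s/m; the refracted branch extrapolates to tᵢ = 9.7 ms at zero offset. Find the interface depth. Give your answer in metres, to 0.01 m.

h = tᵢ·V₁·V₂ / (2·√(V₂²−V₁²)).
√(V₂²−V₁²) = √(2193² − 523²) = 2129.7 m/s.
h = 0.0097 s × 523 × 2193 / (2 × 2129.7) = 2.61 m.

2.61 m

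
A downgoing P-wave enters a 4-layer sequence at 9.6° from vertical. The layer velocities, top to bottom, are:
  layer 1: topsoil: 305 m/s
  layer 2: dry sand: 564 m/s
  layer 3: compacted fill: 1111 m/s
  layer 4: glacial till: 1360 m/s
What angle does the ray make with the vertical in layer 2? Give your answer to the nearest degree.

Ray parameter p = sin 9.6° / 305 = 5.4678e-04 s/m.
sin θ_2 = p·V_2 = 5.4678e-04 × 564 = 0.3084.
θ_2 = arcsin 0.3084 = 17.96°.

18°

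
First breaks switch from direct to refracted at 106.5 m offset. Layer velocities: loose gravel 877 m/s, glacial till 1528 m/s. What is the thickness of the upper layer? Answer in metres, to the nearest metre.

28 m

h = (x_cross/2)·√((V₂−V₁)/(V₂+V₁)).
(V₂−V₁)/(V₂+V₁) = (1528−877)/(1528+877) = 0.2707; √ = 0.5203.
h = (106.5/2)·0.5203 = 27.70 m.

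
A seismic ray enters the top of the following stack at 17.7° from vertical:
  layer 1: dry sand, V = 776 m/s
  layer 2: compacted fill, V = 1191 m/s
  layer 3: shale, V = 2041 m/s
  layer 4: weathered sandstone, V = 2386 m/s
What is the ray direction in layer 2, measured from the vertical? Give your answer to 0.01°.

27.82°

Ray parameter p = sin 17.7° / 776 = 3.9180e-04 s/m.
sin θ_2 = p·V_2 = 3.9180e-04 × 1191 = 0.4666.
θ_2 = 27.82° from the vertical.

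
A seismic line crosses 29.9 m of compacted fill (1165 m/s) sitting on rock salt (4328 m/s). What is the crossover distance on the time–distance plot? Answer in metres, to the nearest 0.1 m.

78.8 m

θ_c = arcsin(1165/4328) = 15.62°, so cos θ_c = 0.9631 and tᵢ = 2h cos θ_c/V₁ = 0.0494 s.
At crossover x/V₁ = x/V₂ + tᵢ ⇒ x = tᵢ/(1/V₁ − 1/V₂) = 0.04944/(8.5837e-04 − 2.3105e-04) = 78.81 m.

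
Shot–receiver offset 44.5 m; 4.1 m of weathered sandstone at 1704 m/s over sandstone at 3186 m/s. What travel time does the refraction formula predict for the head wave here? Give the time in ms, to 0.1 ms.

t = x/V₂ + 2h·√(V₂²−V₁²)/(V₁V₂).
√(V₂²−V₁²) = √(3186²−1704²) = 2692.0 m/s; delay term = 2·4.1·2692.0/(1704·3186) = 0.00407 s.
t = 44.5/3186 + 0.00407 = 0.01803 s.

18.0 ms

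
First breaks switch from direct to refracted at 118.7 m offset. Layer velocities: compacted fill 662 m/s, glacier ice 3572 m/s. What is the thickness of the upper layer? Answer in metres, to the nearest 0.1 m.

h = (x_cross/2)·√((V₂−V₁)/(V₂+V₁)).
(V₂−V₁)/(V₂+V₁) = (3572−662)/(3572+662) = 0.6873; √ = 0.8290.
h = (118.7/2)·0.8290 = 49.20 m.

49.2 m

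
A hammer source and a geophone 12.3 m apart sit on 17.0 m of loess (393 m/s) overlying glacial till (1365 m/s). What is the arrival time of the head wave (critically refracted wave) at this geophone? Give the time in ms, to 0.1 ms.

91.9 ms

t = x/V₂ + 2h·√(V₂²−V₁²)/(V₁V₂).
√(V₂²−V₁²) = √(1365²−393²) = 1307.2 m/s; delay term = 2·17.0·1307.2/(393·1365) = 0.08285 s.
t = 12.3/1365 + 0.08285 = 0.09186 s.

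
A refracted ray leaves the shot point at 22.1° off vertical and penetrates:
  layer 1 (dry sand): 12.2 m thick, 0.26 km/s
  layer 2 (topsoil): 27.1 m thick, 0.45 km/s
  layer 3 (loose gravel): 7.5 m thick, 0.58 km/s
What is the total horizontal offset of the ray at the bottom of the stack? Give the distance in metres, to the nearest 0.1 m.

39.8 m

Ray parameter p = sin 22.1° / 0.26 km/s = 1.4470e+00 s/km.
Layer 1: θ = 22.10°; offset = 12.2·tan 22.10° = 4.954 m.
Layer 2: sin θ = p·0.45 = 0.6512 → θ = 40.63°; offset = 27.1·tan 40.63° = 23.251 m.
Layer 3: sin θ = p·0.58 = 0.8393 → θ = 57.06°; offset = 7.5·tan 57.06° = 11.577 m.
Summing the layer offsets gives 39.782 m.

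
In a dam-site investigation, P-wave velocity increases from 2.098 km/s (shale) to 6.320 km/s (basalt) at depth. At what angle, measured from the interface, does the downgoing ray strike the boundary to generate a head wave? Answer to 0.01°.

70.61°

At critical incidence the refracted ray runs along the interface (θ₂ = 90°), so sin θ_c = V₁/V₂.
θ_c = arcsin(2.098/6.320) = arcsin 0.3320 = 19.39°.
Measured from the interface: 90° − 19.39° = 70.61°.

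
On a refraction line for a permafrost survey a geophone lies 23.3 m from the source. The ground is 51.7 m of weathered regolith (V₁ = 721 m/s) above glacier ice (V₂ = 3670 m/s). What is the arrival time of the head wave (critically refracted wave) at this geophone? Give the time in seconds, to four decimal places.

0.1470 s

θ_c = arcsin(V₁/V₂) = arcsin(721/3670) = 11.33°, cos θ_c = 0.9805.
Intercept time tᵢ = 2h cos θ_c / V₁ = 2·51.7·0.9805/721 = 0.14062 s.
t = x/V₂ + tᵢ = 23.3/3670 + 0.14062 = 0.14697 s.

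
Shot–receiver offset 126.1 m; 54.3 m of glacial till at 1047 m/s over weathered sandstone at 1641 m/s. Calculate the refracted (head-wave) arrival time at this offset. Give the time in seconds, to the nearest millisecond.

θ_c = arcsin(V₁/V₂) = arcsin(1047/1641) = 39.64°, cos θ_c = 0.7700.
Intercept time tᵢ = 2h cos θ_c / V₁ = 2·54.3·0.7700/1047 = 0.07987 s.
t = x/V₂ + tᵢ = 126.1/1641 + 0.07987 = 0.15671 s.

0.157 s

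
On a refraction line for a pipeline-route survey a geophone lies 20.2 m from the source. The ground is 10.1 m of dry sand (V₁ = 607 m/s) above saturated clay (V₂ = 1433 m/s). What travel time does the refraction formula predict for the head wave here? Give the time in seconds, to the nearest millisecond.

0.044 s

θ_c = arcsin(V₁/V₂) = arcsin(607/1433) = 25.06°, cos θ_c = 0.9059.
Intercept time tᵢ = 2h cos θ_c / V₁ = 2·10.1·0.9059/607 = 0.03015 s.
t = x/V₂ + tᵢ = 20.2/1433 + 0.03015 = 0.04424 s.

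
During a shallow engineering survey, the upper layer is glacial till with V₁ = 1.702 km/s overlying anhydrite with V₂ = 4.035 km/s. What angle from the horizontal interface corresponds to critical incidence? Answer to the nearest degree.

At critical incidence the refracted ray runs along the interface (θ₂ = 90°), so sin θ_c = V₁/V₂.
θ_c = arcsin(1.702/4.035) = arcsin 0.4218 = 24.95°.
Measured from the interface: 90° − 24.95° = 65.05°.

65°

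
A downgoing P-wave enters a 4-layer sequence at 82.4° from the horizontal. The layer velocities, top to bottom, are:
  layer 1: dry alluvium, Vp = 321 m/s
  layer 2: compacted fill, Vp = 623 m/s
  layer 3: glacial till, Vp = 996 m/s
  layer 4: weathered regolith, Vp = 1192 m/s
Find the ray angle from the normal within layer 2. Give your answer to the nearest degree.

15°

From the normal: θ₁ = 90° − 82.4° = 7.6°.
Ray parameter p = sin 7.6° / 321 = 4.1201e-04 s/m.
sin θ_2 = p·V_2 = 4.1201e-04 × 623 = 0.2567.
θ_2 = arcsin 0.2567 = 14.87°.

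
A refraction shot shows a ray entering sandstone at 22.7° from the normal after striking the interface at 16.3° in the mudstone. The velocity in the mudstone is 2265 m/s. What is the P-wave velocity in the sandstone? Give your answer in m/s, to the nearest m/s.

3114 m/s

sin 16.3° = 0.2807; sin 22.7° = 0.3859.
V₂ = V₁·(sin θ₂/sin θ₁) = 2265·(0.3859/0.2807) = 3114.29 m/s.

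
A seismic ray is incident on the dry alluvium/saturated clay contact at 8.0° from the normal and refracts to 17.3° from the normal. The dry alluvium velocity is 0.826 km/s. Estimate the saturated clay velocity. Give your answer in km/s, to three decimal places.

sin 8.0° = 0.1392; sin 17.3° = 0.2974.
V₂ = V₁·(sin θ₂/sin θ₁) = 0.826·(0.2974/0.1392) = 1.765 km/s.

1.765 km/s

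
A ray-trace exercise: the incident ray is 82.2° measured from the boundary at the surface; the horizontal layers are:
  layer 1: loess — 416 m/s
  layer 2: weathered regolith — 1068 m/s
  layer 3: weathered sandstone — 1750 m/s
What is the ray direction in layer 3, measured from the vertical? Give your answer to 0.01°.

34.81°

From the normal: θ₁ = 90° − 82.2° = 7.8°.
Ray parameter p = sin 7.8° / 416 = 3.2624e-04 s/m.
sin θ_3 = p·V_3 = 3.2624e-04 × 1750 = 0.5709.
θ_3 = 34.81° from the vertical.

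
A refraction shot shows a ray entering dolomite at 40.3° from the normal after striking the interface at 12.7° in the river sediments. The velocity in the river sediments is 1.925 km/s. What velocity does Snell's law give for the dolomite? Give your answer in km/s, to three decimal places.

5.663 km/s

Snell's law: sin 12.7°/V₁ = sin 40.3°/V₂.
V₂ = V₁·sin 40.3°/sin 12.7° = 1.925 × 2.9420 = 5.663 km/s.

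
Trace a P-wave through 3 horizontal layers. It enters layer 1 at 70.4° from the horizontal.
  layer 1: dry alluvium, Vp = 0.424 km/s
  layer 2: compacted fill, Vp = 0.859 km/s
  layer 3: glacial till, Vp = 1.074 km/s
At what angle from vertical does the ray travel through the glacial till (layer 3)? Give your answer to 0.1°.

58.2°

From the normal: θ₁ = 90° − 70.4° = 19.6°.
Ray parameter p = sin 19.6° / 0.424 = 7.9116e-01 s/km.
sin θ_3 = p·V_3 = 7.9116e-01 × 1.074 = 0.8497.
θ_3 = arcsin 0.8497 = 58.18°.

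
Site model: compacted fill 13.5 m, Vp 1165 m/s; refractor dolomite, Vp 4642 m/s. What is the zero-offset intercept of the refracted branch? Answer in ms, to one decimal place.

θ_c = arcsin(V₁/V₂) = arcsin(1165/4642) = 14.53°; cos θ_c = 0.9680.
tᵢ = 2h·cos θ_c / V₁ = 2·13.5·0.9680 / 1165 = 0.02243 s.

22.4 ms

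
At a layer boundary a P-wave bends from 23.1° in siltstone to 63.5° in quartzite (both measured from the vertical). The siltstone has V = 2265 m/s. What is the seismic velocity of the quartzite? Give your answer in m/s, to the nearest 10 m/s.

5170 m/s

sin 23.1° = 0.3923; sin 63.5° = 0.8949.
V₂ = V₁·(sin θ₂/sin θ₁) = 2265·(0.8949/0.3923) = 5166.54 m/s.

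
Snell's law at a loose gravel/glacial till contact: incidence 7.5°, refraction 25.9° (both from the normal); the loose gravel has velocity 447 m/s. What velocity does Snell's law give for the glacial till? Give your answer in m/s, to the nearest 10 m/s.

1500 m/s

sin 7.5° = 0.1305; sin 25.9° = 0.4368.
V₂ = V₁·(sin θ₂/sin θ₁) = 447·(0.4368/0.1305) = 1495.87 m/s.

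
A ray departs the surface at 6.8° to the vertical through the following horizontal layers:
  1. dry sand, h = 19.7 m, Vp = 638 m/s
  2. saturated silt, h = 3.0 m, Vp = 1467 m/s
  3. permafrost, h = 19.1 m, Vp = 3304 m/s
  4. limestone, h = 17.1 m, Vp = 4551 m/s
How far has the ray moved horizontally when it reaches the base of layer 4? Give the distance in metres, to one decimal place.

Apply Snell's law at each interface; in layer i the horizontal offset is hᵢ·tan θᵢ.
Layer 1: θ = 6.80°; offset = 19.7·tan 6.80° = 2.349 m.
Layer 2: sin θ = 1467·sin 6.8°/638 = 0.2723, θ = 15.80°; offset = 3.0·tan 15.80° = 0.849 m.
Layer 3: sin θ = 3304·sin 6.8°/638 = 0.6132, θ = 37.82°; offset = 19.1·tan 37.82° = 14.826 m.
Layer 4: sin θ = 4551·sin 6.8°/638 = 0.8446, θ = 57.63°; offset = 17.1·tan 57.63° = 26.976 m.
Total horizontal offset = 45.000 m.

45.0 m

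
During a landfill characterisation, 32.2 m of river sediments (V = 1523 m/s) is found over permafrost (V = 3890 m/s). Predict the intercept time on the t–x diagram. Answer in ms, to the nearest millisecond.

39 ms

tᵢ = 2h·√(V₂²−V₁²)/(V₁V₂).
√(V₂²−V₁²) = √(3890²−1523²) = 3579.5 m/s.
tᵢ = 2·32.2·3579.5/(1523·3890) = 0.03891 s.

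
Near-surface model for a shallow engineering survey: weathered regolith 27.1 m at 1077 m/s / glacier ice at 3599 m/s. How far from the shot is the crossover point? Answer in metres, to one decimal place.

73.8 m

θ_c = arcsin(1077/3599) = 17.41°, so cos θ_c = 0.9542 and tᵢ = 2h cos θ_c/V₁ = 0.0480 s.
At crossover x/V₁ = x/V₂ + tᵢ ⇒ x = tᵢ/(1/V₁ − 1/V₂) = 0.04802/(9.2851e-04 − 2.7785e-04) = 73.80 m.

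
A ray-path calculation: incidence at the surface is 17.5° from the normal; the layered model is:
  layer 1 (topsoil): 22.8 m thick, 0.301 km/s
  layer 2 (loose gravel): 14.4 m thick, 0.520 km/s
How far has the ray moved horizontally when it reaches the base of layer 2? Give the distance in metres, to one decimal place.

Ray parameter p = sin 17.5° / 0.301 km/s = 9.9902e-01 s/km.
Layer 1: θ = 17.50°; offset = 22.8·tan 17.50° = 7.189 m.
Layer 2: sin θ = p·0.520 = 0.5195 → θ = 31.30°; offset = 14.4·tan 31.30° = 8.755 m.
Σ offsets = 15.944 m.

15.9 m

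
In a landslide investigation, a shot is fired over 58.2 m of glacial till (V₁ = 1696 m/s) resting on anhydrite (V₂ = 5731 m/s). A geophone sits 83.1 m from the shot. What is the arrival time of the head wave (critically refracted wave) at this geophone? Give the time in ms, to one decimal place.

t = x/V₂ + 2h·√(V₂²−V₁²)/(V₁V₂).
√(V₂²−V₁²) = √(5731²−1696²) = 5474.3 m/s; delay term = 2·58.2·5474.3/(1696·5731) = 0.06556 s.
t = 83.1/5731 + 0.06556 = 0.08006 s.

80.1 ms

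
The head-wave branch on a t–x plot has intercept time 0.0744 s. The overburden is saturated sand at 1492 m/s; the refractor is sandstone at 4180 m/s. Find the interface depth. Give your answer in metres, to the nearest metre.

59 m

h = tᵢ·V₁·V₂ / (2·√(V₂²−V₁²)).
√(V₂²−V₁²) = √(4180² − 1492²) = 3904.7 m/s.
h = 0.0744 s × 1492 × 4180 / (2 × 3904.7) = 59.42 m.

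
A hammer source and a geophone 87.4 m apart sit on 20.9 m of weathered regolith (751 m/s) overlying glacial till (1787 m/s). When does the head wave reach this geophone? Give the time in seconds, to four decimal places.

t = x/V₂ + 2h·√(V₂²−V₁²)/(V₁V₂).
√(V₂²−V₁²) = √(1787²−751²) = 1621.5 m/s; delay term = 2·20.9·1621.5/(751·1787) = 0.05051 s.
t = 87.4/1787 + 0.05051 = 0.09941 s.

0.0994 s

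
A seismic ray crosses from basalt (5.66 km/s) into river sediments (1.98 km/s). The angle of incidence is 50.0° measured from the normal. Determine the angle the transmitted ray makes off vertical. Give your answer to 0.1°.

Snell's law: sin θ₂ = (V₂/V₁)·sin θ₁ = (1.98/5.66)·sin 50.0° = 0.2680.
θ₂ = sin⁻¹(0.2680) = 15.54° (from vertical).

15.5°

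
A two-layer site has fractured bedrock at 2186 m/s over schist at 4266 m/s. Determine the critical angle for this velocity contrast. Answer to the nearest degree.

31°

Critical incidence: sin θ_c = V₁/V₂ = 2186/4266 = 0.5124.
θ_c = arcsin 0.5124 = 30.83°.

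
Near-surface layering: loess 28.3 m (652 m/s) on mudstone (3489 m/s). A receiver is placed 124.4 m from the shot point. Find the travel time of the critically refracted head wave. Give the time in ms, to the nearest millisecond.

t = x/V₂ + 2h·√(V₂²−V₁²)/(V₁V₂).
√(V₂²−V₁²) = √(3489²−652²) = 3427.5 m/s; delay term = 2·28.3·3427.5/(652·3489) = 0.08528 s.
t = 124.4/3489 + 0.08528 = 0.12094 s.

121 ms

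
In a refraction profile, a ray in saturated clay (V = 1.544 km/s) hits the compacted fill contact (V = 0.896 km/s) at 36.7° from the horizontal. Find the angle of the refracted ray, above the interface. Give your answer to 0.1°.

62.3°

Convert to the normal: θ₁ = 90° − 36.7° = 53.3°.
sin θ₁/V₁ = sin θ₂/V₂ ⇒ sin θ₂ = 0.896·sin 53.3°/1.544 = 0.896·0.8018/1.544 = 0.4653.
θ₂ = sin⁻¹(0.4653) = 27.73° (from vertical).
From the interface: 90° − 27.73° = 62.27°.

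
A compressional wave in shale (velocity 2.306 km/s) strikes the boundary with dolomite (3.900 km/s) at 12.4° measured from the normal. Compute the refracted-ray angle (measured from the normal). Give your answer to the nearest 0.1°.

sin θ₁/V₁ = sin θ₂/V₂ ⇒ sin θ₂ = 3.900·sin 12.4°/2.306 = 3.900·0.2147/2.306 = 0.3632.
θ₂ = arcsin 0.3632 = 21.29° from the normal.

21.3°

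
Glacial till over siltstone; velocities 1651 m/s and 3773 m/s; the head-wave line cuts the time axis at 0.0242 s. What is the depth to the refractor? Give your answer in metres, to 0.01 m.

h = tᵢ·V₁·V₂ / (2·√(V₂²−V₁²)).
√(V₂²−V₁²) = √(3773² − 1651²) = 3392.6 m/s.
h = 0.0242 s × 1651 × 3773 / (2 × 3392.6) = 22.22 m.

22.22 m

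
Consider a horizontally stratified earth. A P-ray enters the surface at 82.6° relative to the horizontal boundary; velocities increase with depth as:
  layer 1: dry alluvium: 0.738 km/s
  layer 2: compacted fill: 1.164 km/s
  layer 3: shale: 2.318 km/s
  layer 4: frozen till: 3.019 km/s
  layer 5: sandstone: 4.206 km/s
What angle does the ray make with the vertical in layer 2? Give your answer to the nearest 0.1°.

From the normal: θ₁ = 90° − 82.6° = 7.4°.
Ray parameter p = sin 7.4° / 0.738 = 1.7452e-01 s/km.
sin θ_2 = p·V_2 = 1.7452e-01 × 1.164 = 0.2031.
θ_2 = 11.72° from the vertical.

11.7°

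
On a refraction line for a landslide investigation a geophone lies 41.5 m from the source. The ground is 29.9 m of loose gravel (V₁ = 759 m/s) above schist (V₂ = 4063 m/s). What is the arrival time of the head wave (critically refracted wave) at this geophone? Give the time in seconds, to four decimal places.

θ_c = arcsin(V₁/V₂) = arcsin(759/4063) = 10.77°, cos θ_c = 0.9824.
Intercept time tᵢ = 2h cos θ_c / V₁ = 2·29.9·0.9824/759 = 0.07740 s.
t = x/V₂ + tᵢ = 41.5/4063 + 0.07740 = 0.08762 s.

0.0876 s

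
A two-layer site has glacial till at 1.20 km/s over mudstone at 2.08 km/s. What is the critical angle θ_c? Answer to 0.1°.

Critical incidence: sin θ_c = V₁/V₂ = 1.20/2.08 = 0.5769.
θ_c = arcsin 0.5769 = 35.23°.

35.2°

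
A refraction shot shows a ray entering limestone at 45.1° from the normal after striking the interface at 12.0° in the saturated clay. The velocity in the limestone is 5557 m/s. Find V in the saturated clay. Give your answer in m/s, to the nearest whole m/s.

1631 m/s

sin 12.0° = 0.2079; sin 45.1° = 0.7083.
V₁ = V₂·(sin θ₁/sin θ₂) = 5557·(0.2079/0.7083) = 1631.09 m/s.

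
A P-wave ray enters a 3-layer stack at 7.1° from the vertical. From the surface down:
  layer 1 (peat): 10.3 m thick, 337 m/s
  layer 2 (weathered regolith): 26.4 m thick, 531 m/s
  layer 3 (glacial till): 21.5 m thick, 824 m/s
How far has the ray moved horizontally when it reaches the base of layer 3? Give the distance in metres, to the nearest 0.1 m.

Apply Snell's law at each interface; in layer i the horizontal offset is hᵢ·tan θᵢ.
Layer 1: θ = 7.10°; offset = 10.3·tan 7.10° = 1.283 m.
Layer 2: sin θ = 531·sin 7.1°/337 = 0.1948, θ = 11.23°; offset = 26.4·tan 11.23° = 5.242 m.
Layer 3: sin θ = 824·sin 7.1°/337 = 0.3022, θ = 17.59°; offset = 21.5·tan 17.59° = 6.816 m.
Σ offsets = 13.341 m.

13.3 m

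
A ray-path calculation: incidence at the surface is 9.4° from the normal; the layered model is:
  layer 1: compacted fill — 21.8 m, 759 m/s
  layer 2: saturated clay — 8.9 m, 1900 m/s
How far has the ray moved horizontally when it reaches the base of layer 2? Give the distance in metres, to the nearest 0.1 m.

Apply Snell's law at each interface; in layer i the horizontal offset is hᵢ·tan θᵢ.
Layer 1: θ = 9.40°; offset = 21.8·tan 9.40° = 3.609 m.
Layer 2: sin θ = 1900·sin 9.4°/759 = 0.4089, θ = 24.13°; offset = 8.9·tan 24.13° = 3.987 m.
Σ offsets = 7.596 m.

7.6 m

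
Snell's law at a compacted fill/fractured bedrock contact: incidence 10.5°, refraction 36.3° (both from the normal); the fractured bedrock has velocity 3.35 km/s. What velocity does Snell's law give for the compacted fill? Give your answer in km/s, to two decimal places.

sin 10.5° = 0.1822; sin 36.3° = 0.5920.
V₁ = V₂·(sin θ₁/sin θ₂) = 3.35·(0.1822/0.5920) = 1.03 km/s.

1.03 km/s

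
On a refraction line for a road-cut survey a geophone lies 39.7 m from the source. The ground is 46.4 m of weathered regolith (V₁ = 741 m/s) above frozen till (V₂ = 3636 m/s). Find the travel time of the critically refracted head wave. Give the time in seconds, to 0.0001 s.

0.1335 s

θ_c = arcsin(V₁/V₂) = arcsin(741/3636) = 11.76°, cos θ_c = 0.9790.
Intercept time tᵢ = 2h cos θ_c / V₁ = 2·46.4·0.9790/741 = 0.12261 s.
t = x/V₂ + tᵢ = 39.7/3636 + 0.12261 = 0.13353 s.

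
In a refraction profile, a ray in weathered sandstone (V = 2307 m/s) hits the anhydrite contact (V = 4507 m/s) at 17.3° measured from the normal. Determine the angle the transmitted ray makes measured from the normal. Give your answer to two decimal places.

35.52°

sin θ₁/V₁ = sin θ₂/V₂ ⇒ sin θ₂ = 4507·sin 17.3°/2307 = 4507·0.2974/2307 = 0.5810.
θ₂ = sin⁻¹(0.5810) = 35.52° (from vertical).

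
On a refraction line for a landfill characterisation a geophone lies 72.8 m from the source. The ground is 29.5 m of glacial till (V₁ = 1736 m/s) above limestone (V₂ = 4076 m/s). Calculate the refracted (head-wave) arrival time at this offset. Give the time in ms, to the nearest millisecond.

49 ms

t = x/V₂ + 2h·√(V₂²−V₁²)/(V₁V₂).
√(V₂²−V₁²) = √(4076²−1736²) = 3687.8 m/s; delay term = 2·29.5·3687.8/(1736·4076) = 0.03075 s.
t = 72.8/4076 + 0.03075 = 0.04861 s.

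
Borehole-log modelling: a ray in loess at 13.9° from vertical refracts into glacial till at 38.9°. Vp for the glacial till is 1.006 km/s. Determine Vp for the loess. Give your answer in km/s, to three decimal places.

0.385 km/s

sin 13.9° = 0.2402; sin 38.9° = 0.6280.
V₁ = V₂·(sin θ₁/sin θ₂) = 1.006·(0.2402/0.6280) = 0.385 km/s.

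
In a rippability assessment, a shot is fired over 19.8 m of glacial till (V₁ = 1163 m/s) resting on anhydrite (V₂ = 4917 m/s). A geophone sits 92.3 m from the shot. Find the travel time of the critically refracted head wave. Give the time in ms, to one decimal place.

t = x/V₂ + 2h·√(V₂²−V₁²)/(V₁V₂).
√(V₂²−V₁²) = √(4917²−1163²) = 4777.5 m/s; delay term = 2·19.8·4777.5/(1163·4917) = 0.03308 s.
t = 92.3/4917 + 0.03308 = 0.05186 s.

51.9 ms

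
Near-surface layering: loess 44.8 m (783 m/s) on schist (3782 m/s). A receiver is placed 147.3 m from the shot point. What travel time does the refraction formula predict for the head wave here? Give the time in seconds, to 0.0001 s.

0.1509 s

t = x/V₂ + 2h·√(V₂²−V₁²)/(V₁V₂).
√(V₂²−V₁²) = √(3782²−783²) = 3700.1 m/s; delay term = 2·44.8·3700.1/(783·3782) = 0.11195 s.
t = 147.3/3782 + 0.11195 = 0.15090 s.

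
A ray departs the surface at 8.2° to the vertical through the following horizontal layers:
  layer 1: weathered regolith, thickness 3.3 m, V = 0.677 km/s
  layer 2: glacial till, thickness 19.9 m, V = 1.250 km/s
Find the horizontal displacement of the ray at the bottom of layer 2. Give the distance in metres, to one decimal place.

5.9 m

Ray parameter p = sin 8.2° / 0.677 km/s = 2.1068e-01 s/km.
Layer 1: θ = 8.20°; offset = 3.3·tan 8.20° = 0.476 m.
Layer 2: sin θ = p·1.250 = 0.2633 → θ = 15.27°; offset = 19.9·tan 15.27° = 5.432 m.
Σ offsets = 5.908 m.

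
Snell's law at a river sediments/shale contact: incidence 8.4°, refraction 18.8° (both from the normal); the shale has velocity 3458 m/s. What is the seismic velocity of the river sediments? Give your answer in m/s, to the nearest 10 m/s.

1570 m/s

Snell's law: sin 8.4°/V₁ = sin 18.8°/V₂.
V₁ = V₂·sin 8.4°/sin 18.8° = 3458 × 0.4533 = 1567.51 m/s.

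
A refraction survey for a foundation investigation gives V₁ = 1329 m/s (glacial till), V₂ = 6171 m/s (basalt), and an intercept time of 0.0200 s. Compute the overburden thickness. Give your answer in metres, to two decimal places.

13.61 m

h = tᵢ·V₁·V₂ / (2·√(V₂²−V₁²)).
√(V₂²−V₁²) = √(6171² − 1329²) = 6026.2 m/s.
h = 0.02 s × 1329 × 6171 / (2 × 6026.2) = 13.61 m.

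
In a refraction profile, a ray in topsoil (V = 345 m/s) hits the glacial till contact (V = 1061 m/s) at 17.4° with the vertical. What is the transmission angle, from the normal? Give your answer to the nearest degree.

67°

Snell's law: sin θ₂ = (V₂/V₁)·sin θ₁ = (1061/345)·sin 17.4° = 0.9197.
θ₂ = sin⁻¹(0.9197) = 66.88° (from vertical).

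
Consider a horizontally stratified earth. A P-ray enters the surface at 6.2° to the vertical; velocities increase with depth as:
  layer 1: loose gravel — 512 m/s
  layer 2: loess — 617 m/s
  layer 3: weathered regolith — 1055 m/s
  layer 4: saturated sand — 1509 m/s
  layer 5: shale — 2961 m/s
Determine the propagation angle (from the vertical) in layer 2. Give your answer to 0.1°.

7.5°

Ray parameter p = sin 6.2° / 512 = 2.1094e-04 s/m.
sin θ_2 = p·V_2 = 2.1094e-04 × 617 = 0.1301.
θ_2 = 7.48° from the vertical.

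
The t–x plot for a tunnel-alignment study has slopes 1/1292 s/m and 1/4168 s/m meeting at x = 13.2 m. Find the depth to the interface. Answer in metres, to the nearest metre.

h = (x_cross/2)·√((V₂−V₁)/(V₂+V₁)).
(V₂−V₁)/(V₂+V₁) = (4168−1292)/(4168+1292) = 0.5267; √ = 0.7258.
h = (13.2/2)·0.7258 = 4.79 m.

5 m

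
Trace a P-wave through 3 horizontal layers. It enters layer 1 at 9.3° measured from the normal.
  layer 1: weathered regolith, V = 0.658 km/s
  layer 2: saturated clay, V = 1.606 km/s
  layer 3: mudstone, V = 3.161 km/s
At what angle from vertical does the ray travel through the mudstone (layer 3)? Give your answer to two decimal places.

Snell's law across each interface conserves sin θ / V, so sin θ_3 = V_3·sin θ₁/V₁.
sin θ_3 = 3.161 × sin 9.3° / 0.658 = 0.7763.
θ_3 = arcsin 0.7763 = 50.93°.

50.93°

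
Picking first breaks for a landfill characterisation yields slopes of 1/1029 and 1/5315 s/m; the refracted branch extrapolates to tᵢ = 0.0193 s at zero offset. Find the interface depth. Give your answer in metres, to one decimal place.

10.1 m

h = tᵢ·V₁·V₂ / (2·√(V₂²−V₁²)).
√(V₂²−V₁²) = √(5315² − 1029²) = 5214.4 m/s.
h = 0.0193 s × 1029 × 5315 / (2 × 5214.4) = 10.12 m.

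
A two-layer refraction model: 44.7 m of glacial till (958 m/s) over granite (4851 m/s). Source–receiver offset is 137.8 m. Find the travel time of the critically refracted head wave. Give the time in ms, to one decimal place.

t = x/V₂ + 2h·√(V₂²−V₁²)/(V₁V₂).
√(V₂²−V₁²) = √(4851²−958²) = 4755.5 m/s; delay term = 2·44.7·4755.5/(958·4851) = 0.09148 s.
t = 137.8/4851 + 0.09148 = 0.11989 s.

119.9 ms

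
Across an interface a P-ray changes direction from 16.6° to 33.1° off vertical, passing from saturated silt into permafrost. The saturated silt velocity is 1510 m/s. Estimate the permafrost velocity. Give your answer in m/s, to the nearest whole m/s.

sin 16.6° = 0.2857; sin 33.1° = 0.5461.
V₂ = V₁·(sin θ₂/sin θ₁) = 1510·(0.5461/0.2857) = 2886.41 m/s.

2886 m/s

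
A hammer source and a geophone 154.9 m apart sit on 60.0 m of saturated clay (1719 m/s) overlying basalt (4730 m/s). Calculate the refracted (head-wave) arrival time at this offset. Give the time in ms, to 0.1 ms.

97.8 ms

θ_c = arcsin(V₁/V₂) = arcsin(1719/4730) = 21.31°, cos θ_c = 0.9316.
Intercept time tᵢ = 2h cos θ_c / V₁ = 2·60.0·0.9316/1719 = 0.06503 s.
t = x/V₂ + tᵢ = 154.9/4730 + 0.06503 = 0.09778 s.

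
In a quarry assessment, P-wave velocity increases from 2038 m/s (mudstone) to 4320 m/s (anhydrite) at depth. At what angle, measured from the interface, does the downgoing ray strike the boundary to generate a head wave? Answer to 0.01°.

At critical incidence the refracted ray runs along the interface (θ₂ = 90°), so sin θ_c = V₁/V₂.
θ_c = arcsin(2038/4320) = arcsin 0.4718 = 28.15°.
Measured from the interface: 90° − 28.15° = 61.85°.

61.85°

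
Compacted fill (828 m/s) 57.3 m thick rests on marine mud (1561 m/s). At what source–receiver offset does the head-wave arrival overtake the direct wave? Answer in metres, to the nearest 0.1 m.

θ_c = arcsin(828/1561) = 32.03°, so cos θ_c = 0.8477 and tᵢ = 2h cos θ_c/V₁ = 0.1173 s.
At crossover x/V₁ = x/V₂ + tᵢ ⇒ x = tᵢ/(1/V₁ − 1/V₂) = 0.11733/(1.2077e-03 − 6.4061e-04) = 206.89 m.

206.9 m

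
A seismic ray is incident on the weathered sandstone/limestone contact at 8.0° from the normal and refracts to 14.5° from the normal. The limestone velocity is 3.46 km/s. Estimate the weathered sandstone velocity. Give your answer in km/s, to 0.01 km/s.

sin 8.0° = 0.1392; sin 14.5° = 0.2504.
V₁ = V₂·(sin θ₁/sin θ₂) = 3.46·(0.1392/0.2504) = 1.92 km/s.

1.92 km/s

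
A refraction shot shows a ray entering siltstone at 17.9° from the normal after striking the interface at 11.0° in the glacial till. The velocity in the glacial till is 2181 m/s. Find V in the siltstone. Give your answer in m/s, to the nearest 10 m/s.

Snell's law: sin 11.0°/V₁ = sin 17.9°/V₂.
V₂ = V₁·sin 17.9°/sin 11.0° = 2181 × 1.6108 = 3513.17 m/s.

3510 m/s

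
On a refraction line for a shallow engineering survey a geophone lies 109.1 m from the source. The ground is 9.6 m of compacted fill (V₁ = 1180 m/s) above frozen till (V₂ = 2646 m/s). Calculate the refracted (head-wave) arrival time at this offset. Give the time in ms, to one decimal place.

55.8 ms

t = x/V₂ + 2h·√(V₂²−V₁²)/(V₁V₂).
√(V₂²−V₁²) = √(2646²−1180²) = 2368.3 m/s; delay term = 2·9.6·2368.3/(1180·2646) = 0.01456 s.
t = 109.1/2646 + 0.01456 = 0.05580 s.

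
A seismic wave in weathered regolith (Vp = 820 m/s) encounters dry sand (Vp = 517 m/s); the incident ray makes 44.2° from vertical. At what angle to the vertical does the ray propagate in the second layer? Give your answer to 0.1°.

Snell's law: sin θ₂ = (V₂/V₁)·sin θ₁ = (517/820)·sin 44.2° = 0.4396.
θ₂ = arcsin 0.4396 = 26.08° from the normal.

26.1°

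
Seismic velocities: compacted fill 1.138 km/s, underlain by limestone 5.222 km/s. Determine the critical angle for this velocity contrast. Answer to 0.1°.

12.6°

Critical incidence: sin θ_c = V₁/V₂ = 1.138/5.222 = 0.2179.
θ_c = arcsin 0.2179 = 12.59°.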